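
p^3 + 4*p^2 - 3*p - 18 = (p - 2)*(p + 3)^2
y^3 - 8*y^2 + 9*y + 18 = (y - 6)*(y - 3)*(y + 1)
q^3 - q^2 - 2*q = q*(q - 2)*(q + 1)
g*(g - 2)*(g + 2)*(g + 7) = g^4 + 7*g^3 - 4*g^2 - 28*g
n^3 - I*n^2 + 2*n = n*(n - 2*I)*(n + I)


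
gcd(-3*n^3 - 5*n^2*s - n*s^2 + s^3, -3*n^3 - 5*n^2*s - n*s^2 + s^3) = -3*n^3 - 5*n^2*s - n*s^2 + s^3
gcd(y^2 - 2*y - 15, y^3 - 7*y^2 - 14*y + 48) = y + 3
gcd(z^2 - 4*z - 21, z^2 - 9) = z + 3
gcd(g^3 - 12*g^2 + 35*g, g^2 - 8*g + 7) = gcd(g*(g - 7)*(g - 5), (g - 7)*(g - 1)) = g - 7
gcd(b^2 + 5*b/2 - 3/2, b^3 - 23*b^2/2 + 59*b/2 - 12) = b - 1/2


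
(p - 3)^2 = p^2 - 6*p + 9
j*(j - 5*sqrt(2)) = j^2 - 5*sqrt(2)*j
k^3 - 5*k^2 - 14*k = k*(k - 7)*(k + 2)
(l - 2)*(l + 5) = l^2 + 3*l - 10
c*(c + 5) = c^2 + 5*c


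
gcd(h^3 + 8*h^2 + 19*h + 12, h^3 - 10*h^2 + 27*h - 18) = 1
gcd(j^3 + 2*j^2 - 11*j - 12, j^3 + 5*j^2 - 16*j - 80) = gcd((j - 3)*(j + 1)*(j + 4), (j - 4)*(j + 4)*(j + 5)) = j + 4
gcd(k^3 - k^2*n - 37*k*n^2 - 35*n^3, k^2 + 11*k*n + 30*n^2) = k + 5*n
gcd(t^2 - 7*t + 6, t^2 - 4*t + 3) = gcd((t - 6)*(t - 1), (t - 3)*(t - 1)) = t - 1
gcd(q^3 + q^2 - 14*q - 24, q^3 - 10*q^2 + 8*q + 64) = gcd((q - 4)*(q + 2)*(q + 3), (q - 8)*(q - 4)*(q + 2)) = q^2 - 2*q - 8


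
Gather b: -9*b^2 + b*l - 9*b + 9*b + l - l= -9*b^2 + b*l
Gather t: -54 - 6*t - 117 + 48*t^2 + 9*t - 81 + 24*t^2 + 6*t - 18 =72*t^2 + 9*t - 270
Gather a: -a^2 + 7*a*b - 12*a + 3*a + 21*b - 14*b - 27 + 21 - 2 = -a^2 + a*(7*b - 9) + 7*b - 8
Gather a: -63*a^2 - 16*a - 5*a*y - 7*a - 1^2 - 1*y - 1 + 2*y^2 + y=-63*a^2 + a*(-5*y - 23) + 2*y^2 - 2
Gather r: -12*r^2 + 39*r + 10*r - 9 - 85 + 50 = -12*r^2 + 49*r - 44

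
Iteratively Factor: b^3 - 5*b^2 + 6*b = (b - 3)*(b^2 - 2*b) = b*(b - 3)*(b - 2)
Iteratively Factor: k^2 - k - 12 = (k - 4)*(k + 3)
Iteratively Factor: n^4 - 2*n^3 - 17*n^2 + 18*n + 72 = (n - 3)*(n^3 + n^2 - 14*n - 24) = (n - 3)*(n + 2)*(n^2 - n - 12) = (n - 4)*(n - 3)*(n + 2)*(n + 3)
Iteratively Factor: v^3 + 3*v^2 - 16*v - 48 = (v - 4)*(v^2 + 7*v + 12) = (v - 4)*(v + 4)*(v + 3)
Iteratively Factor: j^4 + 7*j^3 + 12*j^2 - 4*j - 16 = (j + 2)*(j^3 + 5*j^2 + 2*j - 8) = (j + 2)*(j + 4)*(j^2 + j - 2) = (j - 1)*(j + 2)*(j + 4)*(j + 2)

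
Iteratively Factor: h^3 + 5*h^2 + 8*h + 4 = (h + 1)*(h^2 + 4*h + 4) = (h + 1)*(h + 2)*(h + 2)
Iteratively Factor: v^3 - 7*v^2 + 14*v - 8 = (v - 4)*(v^2 - 3*v + 2) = (v - 4)*(v - 2)*(v - 1)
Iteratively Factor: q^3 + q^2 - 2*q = (q + 2)*(q^2 - q) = q*(q + 2)*(q - 1)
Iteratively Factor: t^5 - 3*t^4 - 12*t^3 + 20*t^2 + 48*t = (t + 2)*(t^4 - 5*t^3 - 2*t^2 + 24*t) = t*(t + 2)*(t^3 - 5*t^2 - 2*t + 24) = t*(t + 2)^2*(t^2 - 7*t + 12) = t*(t - 3)*(t + 2)^2*(t - 4)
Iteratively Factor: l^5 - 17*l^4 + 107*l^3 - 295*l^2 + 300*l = (l - 5)*(l^4 - 12*l^3 + 47*l^2 - 60*l) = (l - 5)*(l - 3)*(l^3 - 9*l^2 + 20*l) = (l - 5)*(l - 4)*(l - 3)*(l^2 - 5*l) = (l - 5)^2*(l - 4)*(l - 3)*(l)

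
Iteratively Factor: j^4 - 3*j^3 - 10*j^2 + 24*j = (j + 3)*(j^3 - 6*j^2 + 8*j) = (j - 2)*(j + 3)*(j^2 - 4*j) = (j - 4)*(j - 2)*(j + 3)*(j)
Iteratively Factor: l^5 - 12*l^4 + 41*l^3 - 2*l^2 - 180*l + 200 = (l + 2)*(l^4 - 14*l^3 + 69*l^2 - 140*l + 100) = (l - 2)*(l + 2)*(l^3 - 12*l^2 + 45*l - 50) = (l - 5)*(l - 2)*(l + 2)*(l^2 - 7*l + 10) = (l - 5)*(l - 2)^2*(l + 2)*(l - 5)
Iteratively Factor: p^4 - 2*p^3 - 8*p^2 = (p)*(p^3 - 2*p^2 - 8*p) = p*(p + 2)*(p^2 - 4*p) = p*(p - 4)*(p + 2)*(p)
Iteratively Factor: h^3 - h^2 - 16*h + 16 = (h + 4)*(h^2 - 5*h + 4) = (h - 1)*(h + 4)*(h - 4)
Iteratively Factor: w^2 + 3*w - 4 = (w + 4)*(w - 1)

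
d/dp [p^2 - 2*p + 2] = 2*p - 2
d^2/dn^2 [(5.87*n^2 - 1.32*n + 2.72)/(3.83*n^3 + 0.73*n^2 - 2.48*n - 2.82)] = (172.212886*n^6 - 116.177688*n^5 + 791.183016*n^4 + 1004.04234*n^3 - 244.894572*n^2 + 130.415952*n + 156.48124)/(56.181887*n^9 + 32.124891*n^8 - 103.013595*n^7 - 165.312869*n^6 + 19.396692*n^5 + 169.67397*n^4 + 106.752052*n^3 - 34.616628*n^2 - 59.165856*n - 22.425768)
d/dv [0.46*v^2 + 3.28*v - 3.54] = 0.92*v + 3.28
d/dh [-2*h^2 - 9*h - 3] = -4*h - 9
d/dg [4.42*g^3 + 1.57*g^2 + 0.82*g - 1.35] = 13.26*g^2 + 3.14*g + 0.82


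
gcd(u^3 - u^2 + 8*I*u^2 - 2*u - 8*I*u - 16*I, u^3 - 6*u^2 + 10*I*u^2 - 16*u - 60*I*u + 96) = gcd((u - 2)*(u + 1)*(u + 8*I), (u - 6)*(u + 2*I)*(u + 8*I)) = u + 8*I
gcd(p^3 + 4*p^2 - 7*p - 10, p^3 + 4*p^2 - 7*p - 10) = p^3 + 4*p^2 - 7*p - 10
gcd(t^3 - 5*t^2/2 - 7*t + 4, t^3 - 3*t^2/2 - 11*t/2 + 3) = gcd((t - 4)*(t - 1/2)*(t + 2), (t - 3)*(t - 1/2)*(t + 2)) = t^2 + 3*t/2 - 1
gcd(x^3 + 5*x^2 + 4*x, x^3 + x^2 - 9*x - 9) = x + 1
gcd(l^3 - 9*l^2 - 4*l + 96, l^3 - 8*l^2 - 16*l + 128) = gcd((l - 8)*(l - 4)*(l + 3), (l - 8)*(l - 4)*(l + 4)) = l^2 - 12*l + 32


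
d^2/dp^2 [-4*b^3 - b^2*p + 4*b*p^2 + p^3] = 8*b + 6*p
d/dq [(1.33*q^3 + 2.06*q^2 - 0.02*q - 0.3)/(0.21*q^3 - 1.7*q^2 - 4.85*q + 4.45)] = (-1.11022302462516e-16*q^5 - 2.6936*q^4 - 12.8926*q^3 + 7.9195*q^2 + 17.314*q - 1.544)/(0.0441*q^6 - 0.714*q^5 + 0.853*q^4 + 18.359*q^3 + 8.3925*q^2 - 43.165*q + 19.8025)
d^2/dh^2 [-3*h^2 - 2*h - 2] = -6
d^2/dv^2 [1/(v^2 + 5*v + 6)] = 2*(-v^2 - 5*v + (2*v + 5)^2 - 6)/(v^2 + 5*v + 6)^3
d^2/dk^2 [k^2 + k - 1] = 2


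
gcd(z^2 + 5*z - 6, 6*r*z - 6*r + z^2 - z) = z - 1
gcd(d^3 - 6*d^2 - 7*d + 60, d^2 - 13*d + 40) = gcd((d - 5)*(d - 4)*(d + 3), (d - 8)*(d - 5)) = d - 5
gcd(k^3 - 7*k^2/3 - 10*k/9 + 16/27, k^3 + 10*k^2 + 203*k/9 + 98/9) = k + 2/3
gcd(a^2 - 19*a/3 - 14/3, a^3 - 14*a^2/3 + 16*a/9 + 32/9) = a + 2/3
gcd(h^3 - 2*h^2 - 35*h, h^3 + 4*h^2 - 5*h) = h^2 + 5*h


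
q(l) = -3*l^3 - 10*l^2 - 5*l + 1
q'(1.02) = -34.76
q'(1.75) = -67.56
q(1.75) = -54.45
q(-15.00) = 7951.00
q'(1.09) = -37.49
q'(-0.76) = 5.00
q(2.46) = -116.48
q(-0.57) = 1.16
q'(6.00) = -449.00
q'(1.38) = -49.74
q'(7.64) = -683.13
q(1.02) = -17.69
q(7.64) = -1958.73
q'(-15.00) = -1730.00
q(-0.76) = 0.34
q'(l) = -9*l^2 - 20*l - 5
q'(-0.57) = 3.48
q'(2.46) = -108.66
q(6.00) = -1037.00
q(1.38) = -32.83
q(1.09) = -20.22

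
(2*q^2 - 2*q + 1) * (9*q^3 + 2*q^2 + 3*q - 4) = 18*q^5 - 14*q^4 + 11*q^3 - 12*q^2 + 11*q - 4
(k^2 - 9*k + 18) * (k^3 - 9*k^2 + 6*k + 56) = k^5 - 18*k^4 + 105*k^3 - 160*k^2 - 396*k + 1008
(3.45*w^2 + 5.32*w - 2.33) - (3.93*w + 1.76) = 3.45*w^2 + 1.39*w - 4.09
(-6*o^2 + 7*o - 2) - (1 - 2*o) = -6*o^2 + 9*o - 3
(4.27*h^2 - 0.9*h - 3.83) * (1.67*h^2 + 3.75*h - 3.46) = 7.1309*h^4 + 14.5095*h^3 - 24.5453*h^2 - 11.2485*h + 13.2518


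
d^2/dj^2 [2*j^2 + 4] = 4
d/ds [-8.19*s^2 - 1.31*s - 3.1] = -16.38*s - 1.31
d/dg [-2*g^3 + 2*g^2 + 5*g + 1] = -6*g^2 + 4*g + 5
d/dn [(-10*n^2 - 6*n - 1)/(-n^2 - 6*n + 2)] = 6*(9*n^2 - 7*n - 3)/(n^4 + 12*n^3 + 32*n^2 - 24*n + 4)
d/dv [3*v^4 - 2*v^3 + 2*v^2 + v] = 12*v^3 - 6*v^2 + 4*v + 1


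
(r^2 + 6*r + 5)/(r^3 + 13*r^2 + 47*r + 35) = 1/(r + 7)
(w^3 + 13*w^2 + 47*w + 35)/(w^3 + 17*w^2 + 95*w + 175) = (w + 1)/(w + 5)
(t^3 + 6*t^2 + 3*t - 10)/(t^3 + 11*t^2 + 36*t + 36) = (t^2 + 4*t - 5)/(t^2 + 9*t + 18)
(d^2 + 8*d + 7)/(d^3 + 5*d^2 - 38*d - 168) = (d + 1)/(d^2 - 2*d - 24)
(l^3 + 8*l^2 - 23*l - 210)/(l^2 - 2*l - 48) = (l^2 + 2*l - 35)/(l - 8)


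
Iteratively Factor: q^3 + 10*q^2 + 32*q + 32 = (q + 2)*(q^2 + 8*q + 16) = (q + 2)*(q + 4)*(q + 4)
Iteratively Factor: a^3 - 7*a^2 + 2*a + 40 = (a - 5)*(a^2 - 2*a - 8) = (a - 5)*(a - 4)*(a + 2)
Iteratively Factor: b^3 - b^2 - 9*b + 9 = (b - 1)*(b^2 - 9) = (b - 1)*(b + 3)*(b - 3)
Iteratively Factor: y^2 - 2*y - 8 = (y - 4)*(y + 2)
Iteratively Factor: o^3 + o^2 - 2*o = (o)*(o^2 + o - 2) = o*(o - 1)*(o + 2)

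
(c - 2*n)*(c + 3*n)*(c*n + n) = c^3*n + c^2*n^2 + c^2*n - 6*c*n^3 + c*n^2 - 6*n^3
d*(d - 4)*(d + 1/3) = d^3 - 11*d^2/3 - 4*d/3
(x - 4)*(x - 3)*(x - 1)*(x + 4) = x^4 - 4*x^3 - 13*x^2 + 64*x - 48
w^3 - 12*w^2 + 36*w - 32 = (w - 8)*(w - 2)^2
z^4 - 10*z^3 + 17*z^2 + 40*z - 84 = (z - 7)*(z - 3)*(z - 2)*(z + 2)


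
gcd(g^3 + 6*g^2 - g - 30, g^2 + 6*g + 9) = g + 3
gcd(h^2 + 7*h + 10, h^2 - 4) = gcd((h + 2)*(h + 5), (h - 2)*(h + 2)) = h + 2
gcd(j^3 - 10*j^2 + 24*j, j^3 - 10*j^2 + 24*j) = j^3 - 10*j^2 + 24*j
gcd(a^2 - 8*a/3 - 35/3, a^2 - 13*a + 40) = a - 5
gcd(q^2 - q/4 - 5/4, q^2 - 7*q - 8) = q + 1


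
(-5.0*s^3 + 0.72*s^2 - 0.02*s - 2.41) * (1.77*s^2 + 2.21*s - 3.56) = -8.85*s^5 - 9.7756*s^4 + 19.3558*s^3 - 6.8731*s^2 - 5.2549*s + 8.5796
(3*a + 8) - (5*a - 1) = 9 - 2*a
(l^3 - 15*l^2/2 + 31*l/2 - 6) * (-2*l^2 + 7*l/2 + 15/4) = -2*l^5 + 37*l^4/2 - 107*l^3/2 + 305*l^2/8 + 297*l/8 - 45/2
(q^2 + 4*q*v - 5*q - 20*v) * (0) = 0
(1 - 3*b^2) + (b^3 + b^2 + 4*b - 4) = b^3 - 2*b^2 + 4*b - 3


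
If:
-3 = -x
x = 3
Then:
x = 3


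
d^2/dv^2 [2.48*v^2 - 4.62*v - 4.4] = 4.96000000000000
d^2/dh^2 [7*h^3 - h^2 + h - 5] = 42*h - 2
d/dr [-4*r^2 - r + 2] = -8*r - 1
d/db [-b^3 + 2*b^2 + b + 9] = -3*b^2 + 4*b + 1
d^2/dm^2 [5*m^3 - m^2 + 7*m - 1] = 30*m - 2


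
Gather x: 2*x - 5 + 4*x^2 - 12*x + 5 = 4*x^2 - 10*x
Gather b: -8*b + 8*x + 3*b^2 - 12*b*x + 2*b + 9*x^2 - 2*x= 3*b^2 + b*(-12*x - 6) + 9*x^2 + 6*x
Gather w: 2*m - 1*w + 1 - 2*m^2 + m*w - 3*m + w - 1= -2*m^2 + m*w - m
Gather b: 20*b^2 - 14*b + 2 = 20*b^2 - 14*b + 2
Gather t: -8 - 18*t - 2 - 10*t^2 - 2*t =-10*t^2 - 20*t - 10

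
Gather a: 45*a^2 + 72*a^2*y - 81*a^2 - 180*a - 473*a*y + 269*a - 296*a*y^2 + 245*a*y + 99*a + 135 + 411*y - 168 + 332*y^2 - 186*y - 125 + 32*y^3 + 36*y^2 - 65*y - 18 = a^2*(72*y - 36) + a*(-296*y^2 - 228*y + 188) + 32*y^3 + 368*y^2 + 160*y - 176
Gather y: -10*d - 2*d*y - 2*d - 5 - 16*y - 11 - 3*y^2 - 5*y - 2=-12*d - 3*y^2 + y*(-2*d - 21) - 18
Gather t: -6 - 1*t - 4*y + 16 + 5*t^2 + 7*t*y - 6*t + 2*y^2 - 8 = 5*t^2 + t*(7*y - 7) + 2*y^2 - 4*y + 2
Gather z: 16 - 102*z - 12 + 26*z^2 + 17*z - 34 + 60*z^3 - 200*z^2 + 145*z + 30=60*z^3 - 174*z^2 + 60*z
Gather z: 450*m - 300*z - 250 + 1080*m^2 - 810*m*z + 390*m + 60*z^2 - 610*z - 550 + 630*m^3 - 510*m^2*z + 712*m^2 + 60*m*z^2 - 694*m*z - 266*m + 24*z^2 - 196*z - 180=630*m^3 + 1792*m^2 + 574*m + z^2*(60*m + 84) + z*(-510*m^2 - 1504*m - 1106) - 980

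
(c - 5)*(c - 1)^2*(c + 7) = c^4 - 38*c^2 + 72*c - 35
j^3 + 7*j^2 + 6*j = j*(j + 1)*(j + 6)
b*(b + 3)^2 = b^3 + 6*b^2 + 9*b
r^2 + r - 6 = (r - 2)*(r + 3)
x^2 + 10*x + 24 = (x + 4)*(x + 6)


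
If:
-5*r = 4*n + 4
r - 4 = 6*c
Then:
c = r/6 - 2/3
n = -5*r/4 - 1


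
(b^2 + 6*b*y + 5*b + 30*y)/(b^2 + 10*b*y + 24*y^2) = (b + 5)/(b + 4*y)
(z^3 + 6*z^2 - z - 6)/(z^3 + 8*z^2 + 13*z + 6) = (z - 1)/(z + 1)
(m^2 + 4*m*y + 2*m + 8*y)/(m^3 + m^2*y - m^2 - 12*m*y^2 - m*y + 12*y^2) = (-m - 2)/(-m^2 + 3*m*y + m - 3*y)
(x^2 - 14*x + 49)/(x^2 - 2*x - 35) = (x - 7)/(x + 5)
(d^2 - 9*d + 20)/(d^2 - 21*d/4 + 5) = 4*(d - 5)/(4*d - 5)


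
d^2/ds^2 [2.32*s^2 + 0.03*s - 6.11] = 4.64000000000000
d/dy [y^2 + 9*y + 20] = 2*y + 9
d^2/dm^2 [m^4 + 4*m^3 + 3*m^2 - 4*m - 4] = 12*m^2 + 24*m + 6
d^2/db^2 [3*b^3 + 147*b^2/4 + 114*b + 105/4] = 18*b + 147/2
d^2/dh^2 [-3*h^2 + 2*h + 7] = -6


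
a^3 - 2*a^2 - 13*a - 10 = (a - 5)*(a + 1)*(a + 2)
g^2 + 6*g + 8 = (g + 2)*(g + 4)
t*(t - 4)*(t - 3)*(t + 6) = t^4 - t^3 - 30*t^2 + 72*t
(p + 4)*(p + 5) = p^2 + 9*p + 20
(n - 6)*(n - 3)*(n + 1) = n^3 - 8*n^2 + 9*n + 18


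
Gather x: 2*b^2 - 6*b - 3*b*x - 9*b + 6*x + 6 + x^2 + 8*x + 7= 2*b^2 - 15*b + x^2 + x*(14 - 3*b) + 13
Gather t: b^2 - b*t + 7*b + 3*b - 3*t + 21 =b^2 + 10*b + t*(-b - 3) + 21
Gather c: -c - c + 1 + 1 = 2 - 2*c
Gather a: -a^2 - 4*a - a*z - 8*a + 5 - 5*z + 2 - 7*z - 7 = -a^2 + a*(-z - 12) - 12*z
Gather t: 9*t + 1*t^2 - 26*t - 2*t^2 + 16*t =-t^2 - t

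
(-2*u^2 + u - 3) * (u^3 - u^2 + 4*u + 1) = -2*u^5 + 3*u^4 - 12*u^3 + 5*u^2 - 11*u - 3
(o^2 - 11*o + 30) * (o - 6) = o^3 - 17*o^2 + 96*o - 180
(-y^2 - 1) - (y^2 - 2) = 1 - 2*y^2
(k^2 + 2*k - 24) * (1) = k^2 + 2*k - 24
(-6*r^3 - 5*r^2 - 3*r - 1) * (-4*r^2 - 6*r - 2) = 24*r^5 + 56*r^4 + 54*r^3 + 32*r^2 + 12*r + 2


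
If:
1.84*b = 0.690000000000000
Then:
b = 0.38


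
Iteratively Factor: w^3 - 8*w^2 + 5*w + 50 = (w - 5)*(w^2 - 3*w - 10) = (w - 5)*(w + 2)*(w - 5)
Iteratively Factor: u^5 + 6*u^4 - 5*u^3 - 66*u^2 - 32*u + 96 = (u - 1)*(u^4 + 7*u^3 + 2*u^2 - 64*u - 96) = (u - 3)*(u - 1)*(u^3 + 10*u^2 + 32*u + 32) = (u - 3)*(u - 1)*(u + 4)*(u^2 + 6*u + 8) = (u - 3)*(u - 1)*(u + 4)^2*(u + 2)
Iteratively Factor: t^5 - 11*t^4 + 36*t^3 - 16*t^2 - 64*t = (t)*(t^4 - 11*t^3 + 36*t^2 - 16*t - 64) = t*(t - 4)*(t^3 - 7*t^2 + 8*t + 16) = t*(t - 4)^2*(t^2 - 3*t - 4) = t*(t - 4)^2*(t + 1)*(t - 4)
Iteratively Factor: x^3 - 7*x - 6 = (x - 3)*(x^2 + 3*x + 2) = (x - 3)*(x + 2)*(x + 1)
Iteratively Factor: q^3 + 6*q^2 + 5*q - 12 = (q - 1)*(q^2 + 7*q + 12) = (q - 1)*(q + 3)*(q + 4)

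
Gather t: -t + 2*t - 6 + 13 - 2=t + 5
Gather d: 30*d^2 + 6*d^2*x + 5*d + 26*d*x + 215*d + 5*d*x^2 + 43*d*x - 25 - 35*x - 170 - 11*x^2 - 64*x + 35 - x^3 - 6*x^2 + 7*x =d^2*(6*x + 30) + d*(5*x^2 + 69*x + 220) - x^3 - 17*x^2 - 92*x - 160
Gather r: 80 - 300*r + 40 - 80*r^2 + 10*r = -80*r^2 - 290*r + 120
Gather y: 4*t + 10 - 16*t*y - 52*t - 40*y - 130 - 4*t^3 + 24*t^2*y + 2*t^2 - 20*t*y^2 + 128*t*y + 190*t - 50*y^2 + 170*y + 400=-4*t^3 + 2*t^2 + 142*t + y^2*(-20*t - 50) + y*(24*t^2 + 112*t + 130) + 280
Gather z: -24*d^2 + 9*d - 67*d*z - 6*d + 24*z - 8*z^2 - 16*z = -24*d^2 + 3*d - 8*z^2 + z*(8 - 67*d)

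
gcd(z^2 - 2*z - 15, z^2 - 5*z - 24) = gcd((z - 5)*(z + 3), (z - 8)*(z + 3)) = z + 3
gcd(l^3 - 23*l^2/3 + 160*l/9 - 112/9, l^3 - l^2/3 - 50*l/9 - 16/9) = 1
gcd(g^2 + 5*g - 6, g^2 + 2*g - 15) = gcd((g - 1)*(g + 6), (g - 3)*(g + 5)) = 1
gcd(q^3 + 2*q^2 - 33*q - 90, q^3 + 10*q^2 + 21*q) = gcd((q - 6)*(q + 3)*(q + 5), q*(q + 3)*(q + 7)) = q + 3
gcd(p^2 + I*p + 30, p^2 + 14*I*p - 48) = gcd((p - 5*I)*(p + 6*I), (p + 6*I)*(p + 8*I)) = p + 6*I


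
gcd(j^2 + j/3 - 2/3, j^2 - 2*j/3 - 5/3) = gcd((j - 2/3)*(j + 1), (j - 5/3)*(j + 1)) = j + 1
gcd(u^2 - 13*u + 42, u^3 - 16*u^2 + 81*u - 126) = u^2 - 13*u + 42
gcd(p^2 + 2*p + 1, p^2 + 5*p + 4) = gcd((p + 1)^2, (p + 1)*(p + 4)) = p + 1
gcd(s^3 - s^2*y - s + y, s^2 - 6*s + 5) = s - 1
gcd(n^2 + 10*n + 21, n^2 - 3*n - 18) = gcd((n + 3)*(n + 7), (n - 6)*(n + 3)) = n + 3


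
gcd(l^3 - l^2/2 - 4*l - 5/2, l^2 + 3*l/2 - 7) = 1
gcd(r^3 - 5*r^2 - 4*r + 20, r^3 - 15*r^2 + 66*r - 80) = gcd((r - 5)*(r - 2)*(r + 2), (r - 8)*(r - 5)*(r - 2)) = r^2 - 7*r + 10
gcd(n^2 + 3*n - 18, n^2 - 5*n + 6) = n - 3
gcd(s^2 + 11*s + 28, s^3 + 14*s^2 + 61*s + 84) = s^2 + 11*s + 28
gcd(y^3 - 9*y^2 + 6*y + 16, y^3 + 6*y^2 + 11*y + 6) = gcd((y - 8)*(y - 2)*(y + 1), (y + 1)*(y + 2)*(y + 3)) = y + 1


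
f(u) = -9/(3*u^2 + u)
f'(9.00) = 0.01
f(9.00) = -0.04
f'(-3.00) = -0.27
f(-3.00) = -0.38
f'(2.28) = 0.41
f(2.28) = -0.50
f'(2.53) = 0.31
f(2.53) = -0.41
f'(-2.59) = -0.43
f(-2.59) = -0.51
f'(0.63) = 12.98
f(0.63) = -4.94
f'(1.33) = 1.83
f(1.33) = -1.36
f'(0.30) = 77.56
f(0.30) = -15.79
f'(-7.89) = -0.01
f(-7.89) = -0.05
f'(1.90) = 0.69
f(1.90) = -0.71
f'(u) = -9*(-6*u - 1)/(3*u^2 + u)^2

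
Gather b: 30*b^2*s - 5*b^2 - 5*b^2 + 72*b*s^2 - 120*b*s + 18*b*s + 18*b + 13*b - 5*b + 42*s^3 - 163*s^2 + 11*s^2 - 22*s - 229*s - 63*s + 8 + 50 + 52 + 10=b^2*(30*s - 10) + b*(72*s^2 - 102*s + 26) + 42*s^3 - 152*s^2 - 314*s + 120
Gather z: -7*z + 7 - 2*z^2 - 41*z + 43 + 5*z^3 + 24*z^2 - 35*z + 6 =5*z^3 + 22*z^2 - 83*z + 56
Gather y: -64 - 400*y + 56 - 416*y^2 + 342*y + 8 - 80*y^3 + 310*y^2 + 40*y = -80*y^3 - 106*y^2 - 18*y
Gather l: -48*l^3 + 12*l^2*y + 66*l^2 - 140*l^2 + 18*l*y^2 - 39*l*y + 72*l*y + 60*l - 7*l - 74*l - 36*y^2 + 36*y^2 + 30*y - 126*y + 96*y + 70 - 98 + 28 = -48*l^3 + l^2*(12*y - 74) + l*(18*y^2 + 33*y - 21)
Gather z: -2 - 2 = -4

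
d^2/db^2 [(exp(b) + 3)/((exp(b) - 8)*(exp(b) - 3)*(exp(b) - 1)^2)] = (9*exp(6*b) - 77*exp(5*b) - 290*exp(4*b) + 4450*exp(3*b) - 12183*exp(2*b) + 7971*exp(b) + 4824)*exp(b)/(exp(10*b) - 37*exp(9*b) + 573*exp(8*b) - 4857*exp(7*b) + 24843*exp(6*b) - 80031*exp(5*b) + 164591*exp(4*b) - 214019*exp(3*b) + 169416*exp(2*b) - 74304*exp(b) + 13824)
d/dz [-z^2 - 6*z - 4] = -2*z - 6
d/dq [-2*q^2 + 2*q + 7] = 2 - 4*q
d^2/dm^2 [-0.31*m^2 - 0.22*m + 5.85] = -0.620000000000000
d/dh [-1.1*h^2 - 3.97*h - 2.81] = -2.2*h - 3.97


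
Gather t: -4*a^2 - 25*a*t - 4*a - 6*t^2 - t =-4*a^2 - 4*a - 6*t^2 + t*(-25*a - 1)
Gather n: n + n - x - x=2*n - 2*x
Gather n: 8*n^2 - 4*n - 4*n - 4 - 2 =8*n^2 - 8*n - 6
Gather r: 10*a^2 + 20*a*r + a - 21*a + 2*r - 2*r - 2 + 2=10*a^2 + 20*a*r - 20*a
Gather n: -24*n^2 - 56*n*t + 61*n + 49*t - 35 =-24*n^2 + n*(61 - 56*t) + 49*t - 35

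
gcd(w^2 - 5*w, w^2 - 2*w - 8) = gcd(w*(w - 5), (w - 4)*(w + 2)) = 1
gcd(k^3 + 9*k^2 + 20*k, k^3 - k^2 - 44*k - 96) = k + 4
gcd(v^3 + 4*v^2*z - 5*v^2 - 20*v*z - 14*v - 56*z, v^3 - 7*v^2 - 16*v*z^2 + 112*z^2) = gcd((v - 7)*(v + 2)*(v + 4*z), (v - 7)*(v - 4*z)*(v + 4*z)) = v^2 + 4*v*z - 7*v - 28*z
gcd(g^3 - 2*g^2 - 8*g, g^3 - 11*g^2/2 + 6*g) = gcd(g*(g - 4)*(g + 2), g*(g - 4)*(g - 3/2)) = g^2 - 4*g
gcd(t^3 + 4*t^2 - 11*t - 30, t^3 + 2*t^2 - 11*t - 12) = t - 3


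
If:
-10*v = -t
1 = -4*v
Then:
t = -5/2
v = -1/4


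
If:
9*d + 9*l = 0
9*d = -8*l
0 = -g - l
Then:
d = 0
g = 0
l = 0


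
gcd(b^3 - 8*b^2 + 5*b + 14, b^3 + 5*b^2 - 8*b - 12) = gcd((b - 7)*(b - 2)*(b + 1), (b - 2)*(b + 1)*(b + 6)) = b^2 - b - 2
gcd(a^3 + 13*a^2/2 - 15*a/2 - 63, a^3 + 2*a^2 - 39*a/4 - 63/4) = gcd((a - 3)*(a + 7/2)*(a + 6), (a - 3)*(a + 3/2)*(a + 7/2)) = a^2 + a/2 - 21/2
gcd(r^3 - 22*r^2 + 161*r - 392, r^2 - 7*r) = r - 7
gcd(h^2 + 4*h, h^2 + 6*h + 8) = h + 4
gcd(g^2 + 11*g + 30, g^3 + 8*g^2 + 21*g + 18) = 1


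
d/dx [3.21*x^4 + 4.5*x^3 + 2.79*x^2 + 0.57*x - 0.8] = 12.84*x^3 + 13.5*x^2 + 5.58*x + 0.57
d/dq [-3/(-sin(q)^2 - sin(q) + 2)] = -3*(2*sin(q) + 1)*cos(q)/(sin(q)^2 + sin(q) - 2)^2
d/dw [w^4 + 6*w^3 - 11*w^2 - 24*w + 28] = 4*w^3 + 18*w^2 - 22*w - 24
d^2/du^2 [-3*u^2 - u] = -6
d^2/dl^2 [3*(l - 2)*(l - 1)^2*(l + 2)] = 36*l^2 - 36*l - 18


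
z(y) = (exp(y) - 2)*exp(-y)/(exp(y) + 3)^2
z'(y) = -(exp(y) - 2)*exp(-y)/(exp(y) + 3)^2 - 2*(exp(y) - 2)/(exp(y) + 3)^3 + (exp(y) + 3)^(-2)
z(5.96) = 0.00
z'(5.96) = -0.00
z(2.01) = 0.01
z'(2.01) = -0.01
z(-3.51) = -7.18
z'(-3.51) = 7.43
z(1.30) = 0.01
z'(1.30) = 0.00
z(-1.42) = -0.69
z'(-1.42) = 0.89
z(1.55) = 0.01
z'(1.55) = -0.00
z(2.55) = 0.00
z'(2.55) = -0.00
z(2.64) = 0.00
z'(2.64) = -0.00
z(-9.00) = -1800.43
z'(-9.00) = 1800.69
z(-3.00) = -4.21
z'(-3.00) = 4.46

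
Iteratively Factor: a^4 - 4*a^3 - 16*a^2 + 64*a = (a + 4)*(a^3 - 8*a^2 + 16*a) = a*(a + 4)*(a^2 - 8*a + 16) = a*(a - 4)*(a + 4)*(a - 4)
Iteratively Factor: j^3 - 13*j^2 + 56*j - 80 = (j - 4)*(j^2 - 9*j + 20) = (j - 5)*(j - 4)*(j - 4)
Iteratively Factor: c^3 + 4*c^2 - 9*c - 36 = (c - 3)*(c^2 + 7*c + 12) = (c - 3)*(c + 4)*(c + 3)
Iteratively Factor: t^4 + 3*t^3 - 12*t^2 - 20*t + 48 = (t - 2)*(t^3 + 5*t^2 - 2*t - 24) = (t - 2)*(t + 4)*(t^2 + t - 6) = (t - 2)^2*(t + 4)*(t + 3)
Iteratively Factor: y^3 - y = (y - 1)*(y^2 + y) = y*(y - 1)*(y + 1)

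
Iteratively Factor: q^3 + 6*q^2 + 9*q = (q + 3)*(q^2 + 3*q) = (q + 3)^2*(q)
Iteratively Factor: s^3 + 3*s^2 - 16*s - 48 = (s + 3)*(s^2 - 16) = (s + 3)*(s + 4)*(s - 4)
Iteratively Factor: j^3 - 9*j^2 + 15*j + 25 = (j + 1)*(j^2 - 10*j + 25) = (j - 5)*(j + 1)*(j - 5)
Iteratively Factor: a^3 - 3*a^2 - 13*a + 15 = (a - 1)*(a^2 - 2*a - 15) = (a - 5)*(a - 1)*(a + 3)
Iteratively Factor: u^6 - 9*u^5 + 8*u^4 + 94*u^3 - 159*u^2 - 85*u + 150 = (u - 1)*(u^5 - 8*u^4 + 94*u^2 - 65*u - 150) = (u - 5)*(u - 1)*(u^4 - 3*u^3 - 15*u^2 + 19*u + 30) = (u - 5)^2*(u - 1)*(u^3 + 2*u^2 - 5*u - 6) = (u - 5)^2*(u - 1)*(u + 3)*(u^2 - u - 2) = (u - 5)^2*(u - 2)*(u - 1)*(u + 3)*(u + 1)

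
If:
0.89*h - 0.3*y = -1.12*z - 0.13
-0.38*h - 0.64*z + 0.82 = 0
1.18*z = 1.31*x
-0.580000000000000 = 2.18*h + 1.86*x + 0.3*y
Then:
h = -3.04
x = 2.78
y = 2.93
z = 3.09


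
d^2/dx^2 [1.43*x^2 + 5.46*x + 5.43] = 2.86000000000000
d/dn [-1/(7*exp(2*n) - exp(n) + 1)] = (14*exp(n) - 1)*exp(n)/(7*exp(2*n) - exp(n) + 1)^2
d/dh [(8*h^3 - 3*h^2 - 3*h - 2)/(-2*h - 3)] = (-32*h^3 - 66*h^2 + 18*h + 5)/(4*h^2 + 12*h + 9)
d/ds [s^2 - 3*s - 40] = 2*s - 3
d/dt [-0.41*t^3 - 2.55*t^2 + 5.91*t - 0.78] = -1.23*t^2 - 5.1*t + 5.91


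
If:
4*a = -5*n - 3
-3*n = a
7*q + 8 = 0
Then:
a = -9/7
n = 3/7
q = -8/7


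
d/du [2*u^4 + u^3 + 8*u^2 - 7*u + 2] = 8*u^3 + 3*u^2 + 16*u - 7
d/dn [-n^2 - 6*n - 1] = -2*n - 6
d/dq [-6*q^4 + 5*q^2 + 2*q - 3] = -24*q^3 + 10*q + 2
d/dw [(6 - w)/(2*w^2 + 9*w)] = 2*(w^2 - 12*w - 27)/(w^2*(4*w^2 + 36*w + 81))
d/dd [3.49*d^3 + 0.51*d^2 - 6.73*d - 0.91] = 10.47*d^2 + 1.02*d - 6.73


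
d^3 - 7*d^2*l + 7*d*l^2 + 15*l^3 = (d - 5*l)*(d - 3*l)*(d + l)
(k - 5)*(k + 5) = k^2 - 25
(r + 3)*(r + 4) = r^2 + 7*r + 12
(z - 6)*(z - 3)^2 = z^3 - 12*z^2 + 45*z - 54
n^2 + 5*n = n*(n + 5)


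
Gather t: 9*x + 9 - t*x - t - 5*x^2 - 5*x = t*(-x - 1) - 5*x^2 + 4*x + 9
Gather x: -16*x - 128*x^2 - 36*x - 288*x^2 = -416*x^2 - 52*x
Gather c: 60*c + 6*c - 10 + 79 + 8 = 66*c + 77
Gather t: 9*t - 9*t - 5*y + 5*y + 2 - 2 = 0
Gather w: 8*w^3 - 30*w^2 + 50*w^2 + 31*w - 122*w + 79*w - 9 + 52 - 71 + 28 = 8*w^3 + 20*w^2 - 12*w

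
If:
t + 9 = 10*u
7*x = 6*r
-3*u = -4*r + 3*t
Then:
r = 7*x/6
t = 140*x/99 - 9/11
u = 14*x/99 + 9/11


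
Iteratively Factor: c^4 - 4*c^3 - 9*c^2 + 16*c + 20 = (c + 2)*(c^3 - 6*c^2 + 3*c + 10) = (c + 1)*(c + 2)*(c^2 - 7*c + 10) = (c - 2)*(c + 1)*(c + 2)*(c - 5)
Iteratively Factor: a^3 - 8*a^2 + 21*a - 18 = (a - 3)*(a^2 - 5*a + 6) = (a - 3)*(a - 2)*(a - 3)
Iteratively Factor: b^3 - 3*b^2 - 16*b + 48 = (b - 3)*(b^2 - 16) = (b - 3)*(b + 4)*(b - 4)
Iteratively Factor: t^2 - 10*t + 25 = (t - 5)*(t - 5)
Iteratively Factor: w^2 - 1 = (w + 1)*(w - 1)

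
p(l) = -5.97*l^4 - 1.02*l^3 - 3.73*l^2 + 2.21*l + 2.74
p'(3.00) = -692.47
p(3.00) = -535.31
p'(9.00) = -17721.31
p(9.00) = -40192.25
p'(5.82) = -4852.50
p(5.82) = -7161.44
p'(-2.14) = 238.19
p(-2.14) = -134.28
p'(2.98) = -679.15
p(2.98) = -521.59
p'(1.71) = -138.90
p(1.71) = -60.53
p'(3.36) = -963.24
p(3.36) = -831.54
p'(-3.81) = 1306.93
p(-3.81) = -1261.39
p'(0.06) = 1.75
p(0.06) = 2.86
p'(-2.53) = 388.22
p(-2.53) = -254.81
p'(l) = -23.88*l^3 - 3.06*l^2 - 7.46*l + 2.21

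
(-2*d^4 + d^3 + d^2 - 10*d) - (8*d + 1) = -2*d^4 + d^3 + d^2 - 18*d - 1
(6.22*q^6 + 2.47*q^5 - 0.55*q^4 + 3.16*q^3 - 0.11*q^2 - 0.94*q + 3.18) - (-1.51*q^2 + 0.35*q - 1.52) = 6.22*q^6 + 2.47*q^5 - 0.55*q^4 + 3.16*q^3 + 1.4*q^2 - 1.29*q + 4.7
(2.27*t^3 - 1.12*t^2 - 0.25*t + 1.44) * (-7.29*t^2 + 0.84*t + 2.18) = -16.5483*t^5 + 10.0716*t^4 + 5.8303*t^3 - 13.1492*t^2 + 0.6646*t + 3.1392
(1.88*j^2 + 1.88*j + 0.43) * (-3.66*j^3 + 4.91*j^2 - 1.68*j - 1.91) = -6.8808*j^5 + 2.35*j^4 + 4.4986*j^3 - 4.6379*j^2 - 4.3132*j - 0.8213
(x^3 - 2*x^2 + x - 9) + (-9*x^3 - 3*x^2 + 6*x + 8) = -8*x^3 - 5*x^2 + 7*x - 1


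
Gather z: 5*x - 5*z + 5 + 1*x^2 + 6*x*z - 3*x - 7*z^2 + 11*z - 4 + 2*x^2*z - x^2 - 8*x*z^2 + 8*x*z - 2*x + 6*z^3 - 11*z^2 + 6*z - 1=6*z^3 + z^2*(-8*x - 18) + z*(2*x^2 + 14*x + 12)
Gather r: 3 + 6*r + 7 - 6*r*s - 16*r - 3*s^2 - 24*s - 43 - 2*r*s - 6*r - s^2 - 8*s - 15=r*(-8*s - 16) - 4*s^2 - 32*s - 48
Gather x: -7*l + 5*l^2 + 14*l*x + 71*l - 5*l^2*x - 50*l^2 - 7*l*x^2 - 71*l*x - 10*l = -45*l^2 - 7*l*x^2 + 54*l + x*(-5*l^2 - 57*l)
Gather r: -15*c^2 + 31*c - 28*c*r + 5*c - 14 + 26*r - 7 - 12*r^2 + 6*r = -15*c^2 + 36*c - 12*r^2 + r*(32 - 28*c) - 21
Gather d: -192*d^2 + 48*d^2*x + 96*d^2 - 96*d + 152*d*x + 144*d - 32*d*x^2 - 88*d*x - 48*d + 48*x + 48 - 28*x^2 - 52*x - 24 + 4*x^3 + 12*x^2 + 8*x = d^2*(48*x - 96) + d*(-32*x^2 + 64*x) + 4*x^3 - 16*x^2 + 4*x + 24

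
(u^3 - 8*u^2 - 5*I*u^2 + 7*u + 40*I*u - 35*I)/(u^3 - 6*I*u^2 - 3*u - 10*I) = (u^2 - 8*u + 7)/(u^2 - I*u + 2)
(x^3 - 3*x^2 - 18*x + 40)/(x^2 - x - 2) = (x^2 - x - 20)/(x + 1)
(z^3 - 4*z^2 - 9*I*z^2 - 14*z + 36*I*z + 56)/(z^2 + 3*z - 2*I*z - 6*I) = (z^2 - z*(4 + 7*I) + 28*I)/(z + 3)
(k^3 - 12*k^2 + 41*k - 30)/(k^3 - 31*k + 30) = (k - 6)/(k + 6)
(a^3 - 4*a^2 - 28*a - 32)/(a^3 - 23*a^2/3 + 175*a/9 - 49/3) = 9*(a^3 - 4*a^2 - 28*a - 32)/(9*a^3 - 69*a^2 + 175*a - 147)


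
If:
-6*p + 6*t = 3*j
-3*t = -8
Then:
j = 16/3 - 2*p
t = 8/3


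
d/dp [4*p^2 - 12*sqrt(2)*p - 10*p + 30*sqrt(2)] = 8*p - 12*sqrt(2) - 10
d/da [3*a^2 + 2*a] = 6*a + 2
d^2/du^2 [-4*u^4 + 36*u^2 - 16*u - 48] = 72 - 48*u^2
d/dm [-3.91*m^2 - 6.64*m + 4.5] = -7.82*m - 6.64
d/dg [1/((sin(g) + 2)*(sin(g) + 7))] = -(2*sin(g) + 9)*cos(g)/((sin(g) + 2)^2*(sin(g) + 7)^2)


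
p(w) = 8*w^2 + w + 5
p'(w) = 16*w + 1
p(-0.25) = 5.25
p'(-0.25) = -3.00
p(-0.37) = 5.73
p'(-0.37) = -4.92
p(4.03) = 138.96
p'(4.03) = 65.48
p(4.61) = 179.63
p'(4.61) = 74.76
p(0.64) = 8.92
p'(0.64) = 11.24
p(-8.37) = 557.09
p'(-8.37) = -132.92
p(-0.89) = 10.45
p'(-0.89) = -13.24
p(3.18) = 89.08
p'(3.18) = 51.88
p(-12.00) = 1145.00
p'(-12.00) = -191.00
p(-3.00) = 74.00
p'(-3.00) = -47.00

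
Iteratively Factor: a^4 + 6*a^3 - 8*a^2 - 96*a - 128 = (a + 4)*(a^3 + 2*a^2 - 16*a - 32) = (a + 2)*(a + 4)*(a^2 - 16) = (a + 2)*(a + 4)^2*(a - 4)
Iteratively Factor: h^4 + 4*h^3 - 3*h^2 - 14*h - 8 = (h - 2)*(h^3 + 6*h^2 + 9*h + 4) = (h - 2)*(h + 1)*(h^2 + 5*h + 4) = (h - 2)*(h + 1)^2*(h + 4)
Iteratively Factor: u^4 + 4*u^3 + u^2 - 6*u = (u)*(u^3 + 4*u^2 + u - 6) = u*(u + 3)*(u^2 + u - 2) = u*(u - 1)*(u + 3)*(u + 2)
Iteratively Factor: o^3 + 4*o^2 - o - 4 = (o - 1)*(o^2 + 5*o + 4) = (o - 1)*(o + 1)*(o + 4)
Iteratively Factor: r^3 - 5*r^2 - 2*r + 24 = (r - 3)*(r^2 - 2*r - 8) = (r - 3)*(r + 2)*(r - 4)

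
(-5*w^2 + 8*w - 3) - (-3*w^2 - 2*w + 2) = -2*w^2 + 10*w - 5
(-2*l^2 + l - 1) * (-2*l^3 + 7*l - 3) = 4*l^5 - 2*l^4 - 12*l^3 + 13*l^2 - 10*l + 3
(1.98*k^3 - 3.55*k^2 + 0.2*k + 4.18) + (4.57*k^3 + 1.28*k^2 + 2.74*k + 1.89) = 6.55*k^3 - 2.27*k^2 + 2.94*k + 6.07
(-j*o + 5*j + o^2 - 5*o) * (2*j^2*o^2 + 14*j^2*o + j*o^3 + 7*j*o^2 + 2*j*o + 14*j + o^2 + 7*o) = -2*j^3*o^3 - 4*j^3*o^2 + 70*j^3*o + j^2*o^4 + 2*j^2*o^3 - 37*j^2*o^2 - 4*j^2*o + 70*j^2 + j*o^5 + 2*j*o^4 - 34*j*o^3 + 2*j*o^2 - 35*j*o + o^4 + 2*o^3 - 35*o^2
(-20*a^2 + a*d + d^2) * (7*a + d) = -140*a^3 - 13*a^2*d + 8*a*d^2 + d^3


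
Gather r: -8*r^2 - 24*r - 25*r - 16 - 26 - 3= -8*r^2 - 49*r - 45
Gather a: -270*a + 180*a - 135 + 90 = -90*a - 45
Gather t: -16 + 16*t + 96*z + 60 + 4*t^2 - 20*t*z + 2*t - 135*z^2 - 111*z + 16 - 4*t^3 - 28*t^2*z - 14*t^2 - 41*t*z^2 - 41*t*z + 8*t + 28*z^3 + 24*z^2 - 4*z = -4*t^3 + t^2*(-28*z - 10) + t*(-41*z^2 - 61*z + 26) + 28*z^3 - 111*z^2 - 19*z + 60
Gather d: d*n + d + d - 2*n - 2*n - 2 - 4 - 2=d*(n + 2) - 4*n - 8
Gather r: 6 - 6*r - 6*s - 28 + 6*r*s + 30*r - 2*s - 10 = r*(6*s + 24) - 8*s - 32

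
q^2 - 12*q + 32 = (q - 8)*(q - 4)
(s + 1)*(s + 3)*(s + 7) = s^3 + 11*s^2 + 31*s + 21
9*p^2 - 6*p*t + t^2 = (-3*p + t)^2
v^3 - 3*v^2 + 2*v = v*(v - 2)*(v - 1)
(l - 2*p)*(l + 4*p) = l^2 + 2*l*p - 8*p^2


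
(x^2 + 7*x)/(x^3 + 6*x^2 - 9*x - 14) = x/(x^2 - x - 2)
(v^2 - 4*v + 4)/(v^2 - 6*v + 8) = (v - 2)/(v - 4)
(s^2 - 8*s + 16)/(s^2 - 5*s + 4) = (s - 4)/(s - 1)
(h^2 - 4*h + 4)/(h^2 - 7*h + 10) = (h - 2)/(h - 5)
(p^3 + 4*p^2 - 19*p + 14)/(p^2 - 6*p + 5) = (p^2 + 5*p - 14)/(p - 5)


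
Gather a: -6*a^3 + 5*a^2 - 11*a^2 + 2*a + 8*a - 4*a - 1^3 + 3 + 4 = -6*a^3 - 6*a^2 + 6*a + 6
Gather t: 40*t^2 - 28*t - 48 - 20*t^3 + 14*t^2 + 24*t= -20*t^3 + 54*t^2 - 4*t - 48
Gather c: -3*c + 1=1 - 3*c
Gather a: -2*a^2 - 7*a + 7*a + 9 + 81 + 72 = 162 - 2*a^2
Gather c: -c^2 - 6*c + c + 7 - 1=-c^2 - 5*c + 6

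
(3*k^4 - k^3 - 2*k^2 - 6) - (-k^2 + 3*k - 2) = 3*k^4 - k^3 - k^2 - 3*k - 4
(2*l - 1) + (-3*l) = -l - 1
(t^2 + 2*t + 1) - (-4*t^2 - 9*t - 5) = 5*t^2 + 11*t + 6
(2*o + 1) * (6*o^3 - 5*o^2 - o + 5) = 12*o^4 - 4*o^3 - 7*o^2 + 9*o + 5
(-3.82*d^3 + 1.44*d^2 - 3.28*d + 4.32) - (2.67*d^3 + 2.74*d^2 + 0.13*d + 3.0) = -6.49*d^3 - 1.3*d^2 - 3.41*d + 1.32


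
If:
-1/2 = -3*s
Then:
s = 1/6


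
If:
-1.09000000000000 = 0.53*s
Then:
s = -2.06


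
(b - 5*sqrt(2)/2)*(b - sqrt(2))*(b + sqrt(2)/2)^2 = b^4 - 5*sqrt(2)*b^3/2 - 3*b^2/2 + 13*sqrt(2)*b/4 + 5/2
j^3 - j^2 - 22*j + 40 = (j - 4)*(j - 2)*(j + 5)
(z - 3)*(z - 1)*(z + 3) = z^3 - z^2 - 9*z + 9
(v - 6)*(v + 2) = v^2 - 4*v - 12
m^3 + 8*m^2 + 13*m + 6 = (m + 1)^2*(m + 6)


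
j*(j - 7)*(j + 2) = j^3 - 5*j^2 - 14*j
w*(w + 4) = w^2 + 4*w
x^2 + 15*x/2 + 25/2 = (x + 5/2)*(x + 5)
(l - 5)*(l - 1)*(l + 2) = l^3 - 4*l^2 - 7*l + 10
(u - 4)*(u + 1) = u^2 - 3*u - 4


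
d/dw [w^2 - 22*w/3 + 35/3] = 2*w - 22/3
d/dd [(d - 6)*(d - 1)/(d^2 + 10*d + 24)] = (17*d^2 + 36*d - 228)/(d^4 + 20*d^3 + 148*d^2 + 480*d + 576)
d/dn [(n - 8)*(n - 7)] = 2*n - 15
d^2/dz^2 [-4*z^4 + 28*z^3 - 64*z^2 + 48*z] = -48*z^2 + 168*z - 128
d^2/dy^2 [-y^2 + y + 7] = -2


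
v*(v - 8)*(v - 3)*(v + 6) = v^4 - 5*v^3 - 42*v^2 + 144*v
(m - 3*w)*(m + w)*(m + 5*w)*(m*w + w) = m^4*w + 3*m^3*w^2 + m^3*w - 13*m^2*w^3 + 3*m^2*w^2 - 15*m*w^4 - 13*m*w^3 - 15*w^4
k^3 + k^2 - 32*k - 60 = (k - 6)*(k + 2)*(k + 5)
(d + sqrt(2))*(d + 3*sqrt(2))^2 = d^3 + 7*sqrt(2)*d^2 + 30*d + 18*sqrt(2)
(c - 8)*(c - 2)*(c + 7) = c^3 - 3*c^2 - 54*c + 112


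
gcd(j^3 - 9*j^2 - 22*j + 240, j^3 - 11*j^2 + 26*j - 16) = j - 8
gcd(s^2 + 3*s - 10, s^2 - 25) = s + 5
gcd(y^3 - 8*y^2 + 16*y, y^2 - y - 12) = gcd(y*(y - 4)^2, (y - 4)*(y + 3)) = y - 4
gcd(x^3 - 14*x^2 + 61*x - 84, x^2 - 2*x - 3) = x - 3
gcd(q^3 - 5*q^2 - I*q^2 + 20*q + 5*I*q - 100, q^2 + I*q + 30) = q - 5*I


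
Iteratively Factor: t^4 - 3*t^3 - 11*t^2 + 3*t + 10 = (t + 2)*(t^3 - 5*t^2 - t + 5) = (t + 1)*(t + 2)*(t^2 - 6*t + 5) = (t - 1)*(t + 1)*(t + 2)*(t - 5)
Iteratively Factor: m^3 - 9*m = (m + 3)*(m^2 - 3*m) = (m - 3)*(m + 3)*(m)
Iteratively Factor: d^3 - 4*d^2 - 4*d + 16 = (d - 4)*(d^2 - 4) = (d - 4)*(d - 2)*(d + 2)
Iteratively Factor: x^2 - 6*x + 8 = (x - 2)*(x - 4)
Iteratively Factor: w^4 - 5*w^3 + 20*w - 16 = (w + 2)*(w^3 - 7*w^2 + 14*w - 8) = (w - 4)*(w + 2)*(w^2 - 3*w + 2) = (w - 4)*(w - 2)*(w + 2)*(w - 1)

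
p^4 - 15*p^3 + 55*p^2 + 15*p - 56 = (p - 8)*(p - 7)*(p - 1)*(p + 1)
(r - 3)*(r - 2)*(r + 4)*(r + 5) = r^4 + 4*r^3 - 19*r^2 - 46*r + 120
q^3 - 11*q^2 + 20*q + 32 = (q - 8)*(q - 4)*(q + 1)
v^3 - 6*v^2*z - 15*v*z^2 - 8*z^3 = (v - 8*z)*(v + z)^2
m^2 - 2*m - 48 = (m - 8)*(m + 6)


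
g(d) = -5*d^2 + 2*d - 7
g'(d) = 2 - 10*d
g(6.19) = -186.20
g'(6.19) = -59.90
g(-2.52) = -43.79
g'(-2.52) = 27.20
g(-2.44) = -41.65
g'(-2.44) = 26.40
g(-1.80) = -26.80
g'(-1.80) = 20.00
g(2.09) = -24.66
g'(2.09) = -18.90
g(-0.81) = -11.90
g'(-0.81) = 10.10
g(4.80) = -112.60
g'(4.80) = -46.00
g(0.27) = -6.82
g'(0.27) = -0.70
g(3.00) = -46.00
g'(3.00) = -28.00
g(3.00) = -46.00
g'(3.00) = -28.00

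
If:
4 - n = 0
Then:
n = 4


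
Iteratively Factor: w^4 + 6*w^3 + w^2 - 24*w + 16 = (w - 1)*(w^3 + 7*w^2 + 8*w - 16) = (w - 1)*(w + 4)*(w^2 + 3*w - 4) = (w - 1)*(w + 4)^2*(w - 1)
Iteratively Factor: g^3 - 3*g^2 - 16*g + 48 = (g + 4)*(g^2 - 7*g + 12) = (g - 4)*(g + 4)*(g - 3)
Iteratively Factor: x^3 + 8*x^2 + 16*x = (x + 4)*(x^2 + 4*x) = x*(x + 4)*(x + 4)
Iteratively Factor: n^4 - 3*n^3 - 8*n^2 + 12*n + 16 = (n + 1)*(n^3 - 4*n^2 - 4*n + 16) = (n + 1)*(n + 2)*(n^2 - 6*n + 8) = (n - 2)*(n + 1)*(n + 2)*(n - 4)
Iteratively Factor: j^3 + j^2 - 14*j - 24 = (j + 3)*(j^2 - 2*j - 8) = (j + 2)*(j + 3)*(j - 4)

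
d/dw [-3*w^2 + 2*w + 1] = 2 - 6*w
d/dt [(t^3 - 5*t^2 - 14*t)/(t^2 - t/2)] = 2*(2*t^2 - 2*t + 33)/(4*t^2 - 4*t + 1)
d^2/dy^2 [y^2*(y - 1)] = 6*y - 2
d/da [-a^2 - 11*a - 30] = -2*a - 11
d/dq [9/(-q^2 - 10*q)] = 18*(q + 5)/(q^2*(q + 10)^2)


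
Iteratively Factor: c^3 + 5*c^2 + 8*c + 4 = (c + 2)*(c^2 + 3*c + 2) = (c + 1)*(c + 2)*(c + 2)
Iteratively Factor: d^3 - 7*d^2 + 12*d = (d)*(d^2 - 7*d + 12) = d*(d - 4)*(d - 3)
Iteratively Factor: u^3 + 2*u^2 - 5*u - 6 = (u + 1)*(u^2 + u - 6) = (u - 2)*(u + 1)*(u + 3)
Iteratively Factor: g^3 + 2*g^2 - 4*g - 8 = (g + 2)*(g^2 - 4) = (g + 2)^2*(g - 2)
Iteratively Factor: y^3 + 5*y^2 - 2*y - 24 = (y + 3)*(y^2 + 2*y - 8) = (y + 3)*(y + 4)*(y - 2)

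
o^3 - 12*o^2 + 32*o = o*(o - 8)*(o - 4)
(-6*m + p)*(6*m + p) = -36*m^2 + p^2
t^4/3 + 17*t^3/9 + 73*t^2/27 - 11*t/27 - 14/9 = (t/3 + 1/3)*(t - 2/3)*(t + 7/3)*(t + 3)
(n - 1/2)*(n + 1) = n^2 + n/2 - 1/2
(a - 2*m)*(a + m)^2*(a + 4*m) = a^4 + 4*a^3*m - 3*a^2*m^2 - 14*a*m^3 - 8*m^4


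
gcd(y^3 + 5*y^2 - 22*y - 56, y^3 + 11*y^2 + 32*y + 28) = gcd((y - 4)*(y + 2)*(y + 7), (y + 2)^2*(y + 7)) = y^2 + 9*y + 14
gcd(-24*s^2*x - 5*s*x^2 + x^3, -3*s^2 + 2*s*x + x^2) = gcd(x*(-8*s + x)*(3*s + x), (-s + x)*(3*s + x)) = 3*s + x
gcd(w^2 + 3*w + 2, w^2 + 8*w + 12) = w + 2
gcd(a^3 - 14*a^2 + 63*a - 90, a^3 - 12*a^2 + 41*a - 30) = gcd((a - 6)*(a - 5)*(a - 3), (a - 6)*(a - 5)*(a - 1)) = a^2 - 11*a + 30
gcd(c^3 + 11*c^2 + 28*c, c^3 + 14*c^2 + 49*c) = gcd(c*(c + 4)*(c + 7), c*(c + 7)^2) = c^2 + 7*c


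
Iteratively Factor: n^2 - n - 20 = (n - 5)*(n + 4)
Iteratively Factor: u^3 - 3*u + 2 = (u + 2)*(u^2 - 2*u + 1) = (u - 1)*(u + 2)*(u - 1)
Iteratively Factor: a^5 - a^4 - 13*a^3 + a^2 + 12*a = (a - 1)*(a^4 - 13*a^2 - 12*a) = (a - 4)*(a - 1)*(a^3 + 4*a^2 + 3*a) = (a - 4)*(a - 1)*(a + 3)*(a^2 + a) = a*(a - 4)*(a - 1)*(a + 3)*(a + 1)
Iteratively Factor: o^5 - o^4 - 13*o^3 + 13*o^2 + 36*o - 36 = (o - 2)*(o^4 + o^3 - 11*o^2 - 9*o + 18) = (o - 3)*(o - 2)*(o^3 + 4*o^2 + o - 6) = (o - 3)*(o - 2)*(o + 2)*(o^2 + 2*o - 3) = (o - 3)*(o - 2)*(o - 1)*(o + 2)*(o + 3)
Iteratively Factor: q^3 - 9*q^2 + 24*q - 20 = (q - 2)*(q^2 - 7*q + 10) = (q - 5)*(q - 2)*(q - 2)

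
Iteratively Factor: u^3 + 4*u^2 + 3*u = (u + 1)*(u^2 + 3*u) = (u + 1)*(u + 3)*(u)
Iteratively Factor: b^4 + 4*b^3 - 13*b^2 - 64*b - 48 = (b + 3)*(b^3 + b^2 - 16*b - 16) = (b + 1)*(b + 3)*(b^2 - 16) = (b - 4)*(b + 1)*(b + 3)*(b + 4)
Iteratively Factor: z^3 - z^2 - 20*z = (z)*(z^2 - z - 20) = z*(z - 5)*(z + 4)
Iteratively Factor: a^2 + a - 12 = (a - 3)*(a + 4)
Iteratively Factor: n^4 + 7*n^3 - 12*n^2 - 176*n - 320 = (n + 4)*(n^3 + 3*n^2 - 24*n - 80) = (n + 4)^2*(n^2 - n - 20) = (n + 4)^3*(n - 5)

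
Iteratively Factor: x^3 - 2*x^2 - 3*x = (x - 3)*(x^2 + x) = x*(x - 3)*(x + 1)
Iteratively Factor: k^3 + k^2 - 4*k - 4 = (k - 2)*(k^2 + 3*k + 2) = (k - 2)*(k + 2)*(k + 1)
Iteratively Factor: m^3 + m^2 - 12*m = (m - 3)*(m^2 + 4*m) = (m - 3)*(m + 4)*(m)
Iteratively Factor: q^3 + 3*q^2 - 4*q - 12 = (q - 2)*(q^2 + 5*q + 6) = (q - 2)*(q + 2)*(q + 3)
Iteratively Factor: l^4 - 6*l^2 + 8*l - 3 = (l - 1)*(l^3 + l^2 - 5*l + 3) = (l - 1)^2*(l^2 + 2*l - 3) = (l - 1)^3*(l + 3)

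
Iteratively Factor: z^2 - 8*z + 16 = (z - 4)*(z - 4)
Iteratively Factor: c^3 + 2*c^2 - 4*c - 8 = (c + 2)*(c^2 - 4) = (c + 2)^2*(c - 2)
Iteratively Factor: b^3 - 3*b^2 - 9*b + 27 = (b - 3)*(b^2 - 9) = (b - 3)^2*(b + 3)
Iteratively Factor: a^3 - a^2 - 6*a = (a)*(a^2 - a - 6) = a*(a - 3)*(a + 2)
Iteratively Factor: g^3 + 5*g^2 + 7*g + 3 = (g + 1)*(g^2 + 4*g + 3) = (g + 1)^2*(g + 3)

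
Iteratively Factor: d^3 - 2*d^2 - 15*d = (d)*(d^2 - 2*d - 15) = d*(d + 3)*(d - 5)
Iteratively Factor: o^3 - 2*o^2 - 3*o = (o)*(o^2 - 2*o - 3) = o*(o + 1)*(o - 3)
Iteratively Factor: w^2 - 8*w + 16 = (w - 4)*(w - 4)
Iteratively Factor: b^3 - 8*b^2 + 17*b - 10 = (b - 5)*(b^2 - 3*b + 2) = (b - 5)*(b - 1)*(b - 2)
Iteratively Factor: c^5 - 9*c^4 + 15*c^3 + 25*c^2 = (c - 5)*(c^4 - 4*c^3 - 5*c^2) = c*(c - 5)*(c^3 - 4*c^2 - 5*c) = c*(c - 5)*(c + 1)*(c^2 - 5*c) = c^2*(c - 5)*(c + 1)*(c - 5)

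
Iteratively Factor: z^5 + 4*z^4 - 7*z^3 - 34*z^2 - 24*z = (z + 2)*(z^4 + 2*z^3 - 11*z^2 - 12*z) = (z - 3)*(z + 2)*(z^3 + 5*z^2 + 4*z) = (z - 3)*(z + 1)*(z + 2)*(z^2 + 4*z) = z*(z - 3)*(z + 1)*(z + 2)*(z + 4)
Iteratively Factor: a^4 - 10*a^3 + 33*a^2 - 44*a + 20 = (a - 2)*(a^3 - 8*a^2 + 17*a - 10) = (a - 2)^2*(a^2 - 6*a + 5) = (a - 2)^2*(a - 1)*(a - 5)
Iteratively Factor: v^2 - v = (v)*(v - 1)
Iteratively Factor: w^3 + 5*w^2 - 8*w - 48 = (w + 4)*(w^2 + w - 12) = (w - 3)*(w + 4)*(w + 4)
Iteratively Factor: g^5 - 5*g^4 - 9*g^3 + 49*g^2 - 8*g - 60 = (g - 5)*(g^4 - 9*g^2 + 4*g + 12) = (g - 5)*(g - 2)*(g^3 + 2*g^2 - 5*g - 6) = (g - 5)*(g - 2)*(g + 1)*(g^2 + g - 6) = (g - 5)*(g - 2)*(g + 1)*(g + 3)*(g - 2)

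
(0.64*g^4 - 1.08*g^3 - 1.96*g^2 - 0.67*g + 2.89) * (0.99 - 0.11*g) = -0.0704*g^5 + 0.7524*g^4 - 0.8536*g^3 - 1.8667*g^2 - 0.9812*g + 2.8611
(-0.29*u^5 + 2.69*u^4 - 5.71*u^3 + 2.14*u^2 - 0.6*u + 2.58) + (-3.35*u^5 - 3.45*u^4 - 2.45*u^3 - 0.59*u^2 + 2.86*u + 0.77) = -3.64*u^5 - 0.76*u^4 - 8.16*u^3 + 1.55*u^2 + 2.26*u + 3.35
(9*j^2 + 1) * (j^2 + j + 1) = 9*j^4 + 9*j^3 + 10*j^2 + j + 1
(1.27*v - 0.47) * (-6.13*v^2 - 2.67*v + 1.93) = -7.7851*v^3 - 0.5098*v^2 + 3.706*v - 0.9071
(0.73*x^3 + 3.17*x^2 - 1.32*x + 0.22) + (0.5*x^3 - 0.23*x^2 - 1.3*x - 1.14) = 1.23*x^3 + 2.94*x^2 - 2.62*x - 0.92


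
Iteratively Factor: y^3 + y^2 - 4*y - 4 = (y - 2)*(y^2 + 3*y + 2) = (y - 2)*(y + 2)*(y + 1)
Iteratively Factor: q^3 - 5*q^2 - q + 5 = (q - 5)*(q^2 - 1) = (q - 5)*(q + 1)*(q - 1)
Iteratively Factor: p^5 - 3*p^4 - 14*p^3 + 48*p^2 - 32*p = (p - 4)*(p^4 + p^3 - 10*p^2 + 8*p) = (p - 4)*(p - 2)*(p^3 + 3*p^2 - 4*p) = (p - 4)*(p - 2)*(p + 4)*(p^2 - p) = p*(p - 4)*(p - 2)*(p + 4)*(p - 1)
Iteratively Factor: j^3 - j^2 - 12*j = (j + 3)*(j^2 - 4*j) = (j - 4)*(j + 3)*(j)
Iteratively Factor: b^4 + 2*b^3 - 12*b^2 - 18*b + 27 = (b - 3)*(b^3 + 5*b^2 + 3*b - 9) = (b - 3)*(b + 3)*(b^2 + 2*b - 3) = (b - 3)*(b + 3)^2*(b - 1)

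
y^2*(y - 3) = y^3 - 3*y^2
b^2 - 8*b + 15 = (b - 5)*(b - 3)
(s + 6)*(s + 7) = s^2 + 13*s + 42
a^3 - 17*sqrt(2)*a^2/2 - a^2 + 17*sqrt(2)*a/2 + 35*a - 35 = (a - 1)*(a - 5*sqrt(2))*(a - 7*sqrt(2)/2)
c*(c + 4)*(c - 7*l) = c^3 - 7*c^2*l + 4*c^2 - 28*c*l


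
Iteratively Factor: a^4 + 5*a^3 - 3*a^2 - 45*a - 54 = (a + 2)*(a^3 + 3*a^2 - 9*a - 27) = (a + 2)*(a + 3)*(a^2 - 9) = (a - 3)*(a + 2)*(a + 3)*(a + 3)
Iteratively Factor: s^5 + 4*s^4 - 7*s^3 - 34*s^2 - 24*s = (s - 3)*(s^4 + 7*s^3 + 14*s^2 + 8*s) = s*(s - 3)*(s^3 + 7*s^2 + 14*s + 8) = s*(s - 3)*(s + 1)*(s^2 + 6*s + 8) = s*(s - 3)*(s + 1)*(s + 2)*(s + 4)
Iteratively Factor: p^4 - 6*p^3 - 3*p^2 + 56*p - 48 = (p - 4)*(p^3 - 2*p^2 - 11*p + 12) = (p - 4)*(p + 3)*(p^2 - 5*p + 4) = (p - 4)*(p - 1)*(p + 3)*(p - 4)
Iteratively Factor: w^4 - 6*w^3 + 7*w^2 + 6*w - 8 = (w - 1)*(w^3 - 5*w^2 + 2*w + 8) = (w - 4)*(w - 1)*(w^2 - w - 2) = (w - 4)*(w - 1)*(w + 1)*(w - 2)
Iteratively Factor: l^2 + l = (l + 1)*(l)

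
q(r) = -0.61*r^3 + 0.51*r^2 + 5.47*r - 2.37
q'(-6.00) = -66.53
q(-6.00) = 114.93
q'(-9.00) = -151.94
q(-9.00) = 434.40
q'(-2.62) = -9.76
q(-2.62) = -2.23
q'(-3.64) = -22.49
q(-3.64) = 13.90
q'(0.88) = 4.95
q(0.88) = 2.42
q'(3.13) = -9.27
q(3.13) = 1.04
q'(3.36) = -11.76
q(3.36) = -1.37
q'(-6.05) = -67.68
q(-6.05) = 118.29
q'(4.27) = -23.54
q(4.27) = -17.21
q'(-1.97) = -3.64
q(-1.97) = -6.50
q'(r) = -1.83*r^2 + 1.02*r + 5.47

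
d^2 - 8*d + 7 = (d - 7)*(d - 1)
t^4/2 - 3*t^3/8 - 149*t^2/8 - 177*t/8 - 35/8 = (t/2 + 1/2)*(t - 7)*(t + 1/4)*(t + 5)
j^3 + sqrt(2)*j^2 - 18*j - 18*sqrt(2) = (j - 3*sqrt(2))*(j + sqrt(2))*(j + 3*sqrt(2))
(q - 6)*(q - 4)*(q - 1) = q^3 - 11*q^2 + 34*q - 24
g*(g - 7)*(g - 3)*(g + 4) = g^4 - 6*g^3 - 19*g^2 + 84*g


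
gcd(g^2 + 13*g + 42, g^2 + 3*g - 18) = g + 6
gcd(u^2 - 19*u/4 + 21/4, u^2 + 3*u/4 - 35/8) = u - 7/4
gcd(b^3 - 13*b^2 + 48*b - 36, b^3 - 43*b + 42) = b^2 - 7*b + 6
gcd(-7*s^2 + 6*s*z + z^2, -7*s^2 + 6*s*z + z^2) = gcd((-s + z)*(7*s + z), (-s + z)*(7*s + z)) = -7*s^2 + 6*s*z + z^2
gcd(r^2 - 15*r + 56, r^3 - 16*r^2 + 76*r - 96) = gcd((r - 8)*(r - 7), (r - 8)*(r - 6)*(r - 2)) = r - 8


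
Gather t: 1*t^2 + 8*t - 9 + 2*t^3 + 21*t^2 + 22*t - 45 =2*t^3 + 22*t^2 + 30*t - 54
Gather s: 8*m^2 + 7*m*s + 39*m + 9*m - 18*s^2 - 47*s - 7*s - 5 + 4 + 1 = 8*m^2 + 48*m - 18*s^2 + s*(7*m - 54)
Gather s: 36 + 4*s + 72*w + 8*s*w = s*(8*w + 4) + 72*w + 36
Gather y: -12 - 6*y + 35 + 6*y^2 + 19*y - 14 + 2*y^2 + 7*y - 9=8*y^2 + 20*y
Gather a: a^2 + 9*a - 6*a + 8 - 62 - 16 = a^2 + 3*a - 70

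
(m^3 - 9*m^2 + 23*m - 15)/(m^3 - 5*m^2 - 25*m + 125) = (m^2 - 4*m + 3)/(m^2 - 25)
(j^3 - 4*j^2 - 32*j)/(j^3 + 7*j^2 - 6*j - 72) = j*(j - 8)/(j^2 + 3*j - 18)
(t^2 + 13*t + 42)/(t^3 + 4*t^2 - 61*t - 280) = (t + 6)/(t^2 - 3*t - 40)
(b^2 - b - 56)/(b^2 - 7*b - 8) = (b + 7)/(b + 1)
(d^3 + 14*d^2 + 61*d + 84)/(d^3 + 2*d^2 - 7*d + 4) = (d^2 + 10*d + 21)/(d^2 - 2*d + 1)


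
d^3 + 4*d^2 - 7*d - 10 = (d - 2)*(d + 1)*(d + 5)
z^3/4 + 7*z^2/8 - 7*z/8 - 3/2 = (z/4 + 1/4)*(z - 3/2)*(z + 4)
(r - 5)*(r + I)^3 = r^4 - 5*r^3 + 3*I*r^3 - 3*r^2 - 15*I*r^2 + 15*r - I*r + 5*I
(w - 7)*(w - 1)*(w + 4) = w^3 - 4*w^2 - 25*w + 28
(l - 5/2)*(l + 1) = l^2 - 3*l/2 - 5/2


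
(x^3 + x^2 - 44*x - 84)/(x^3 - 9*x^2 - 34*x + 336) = (x + 2)/(x - 8)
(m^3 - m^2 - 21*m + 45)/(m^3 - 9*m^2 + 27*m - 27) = (m + 5)/(m - 3)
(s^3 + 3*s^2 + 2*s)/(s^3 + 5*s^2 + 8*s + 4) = s/(s + 2)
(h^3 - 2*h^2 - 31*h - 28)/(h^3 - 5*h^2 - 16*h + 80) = (h^2 - 6*h - 7)/(h^2 - 9*h + 20)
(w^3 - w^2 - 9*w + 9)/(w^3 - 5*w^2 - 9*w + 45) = (w - 1)/(w - 5)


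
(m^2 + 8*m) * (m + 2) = m^3 + 10*m^2 + 16*m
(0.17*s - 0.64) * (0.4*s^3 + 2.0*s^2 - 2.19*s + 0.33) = 0.068*s^4 + 0.084*s^3 - 1.6523*s^2 + 1.4577*s - 0.2112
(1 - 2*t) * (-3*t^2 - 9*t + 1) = 6*t^3 + 15*t^2 - 11*t + 1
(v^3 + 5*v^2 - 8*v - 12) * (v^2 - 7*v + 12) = v^5 - 2*v^4 - 31*v^3 + 104*v^2 - 12*v - 144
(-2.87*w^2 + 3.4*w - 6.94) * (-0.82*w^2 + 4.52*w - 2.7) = 2.3534*w^4 - 15.7604*w^3 + 28.8078*w^2 - 40.5488*w + 18.738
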